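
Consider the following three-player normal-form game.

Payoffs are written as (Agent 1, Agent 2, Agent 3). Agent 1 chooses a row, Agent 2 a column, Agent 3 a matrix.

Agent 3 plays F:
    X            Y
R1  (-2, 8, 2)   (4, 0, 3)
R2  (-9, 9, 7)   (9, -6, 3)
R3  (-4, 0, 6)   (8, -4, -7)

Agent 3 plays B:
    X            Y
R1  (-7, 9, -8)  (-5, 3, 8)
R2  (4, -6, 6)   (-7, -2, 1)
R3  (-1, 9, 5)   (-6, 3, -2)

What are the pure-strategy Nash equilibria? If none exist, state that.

Mark each player's best response to every combination of opponents' strategies; a profile where every player is best-responding is a pure Nash equilibrium.
Agent 1 against (X, F): payoffs -2, -9, -4 → best response R1.
Agent 1 against (X, B): payoffs -7, 4, -1 → best response R2.
Agent 1 against (Y, F): payoffs 4, 9, 8 → best response R2.
Agent 1 against (Y, B): payoffs -5, -7, -6 → best response R1.
Agent 2 against (R1, F): payoffs 8, 0 → best response X.
Agent 2 against (R1, B): payoffs 9, 3 → best response X.
Agent 2 against (R2, F): payoffs 9, -6 → best response X.
Agent 2 against (R2, B): payoffs -6, -2 → best response Y.
Agent 2 against (R3, F): payoffs 0, -4 → best response X.
Agent 2 against (R3, B): payoffs 9, 3 → best response X.
Agent 3 against (R1, X): payoffs 2, -8 → best response F.
Agent 3 against (R1, Y): payoffs 3, 8 → best response B.
Agent 3 against (R2, X): payoffs 7, 6 → best response F.
Agent 3 against (R2, Y): payoffs 3, 1 → best response F.
Agent 3 against (R3, X): payoffs 6, 5 → best response F.
Agent 3 against (R3, Y): payoffs -7, -2 → best response B.
Mutual best responses: (R1, X, F).

Pure NE: (R1, X, F)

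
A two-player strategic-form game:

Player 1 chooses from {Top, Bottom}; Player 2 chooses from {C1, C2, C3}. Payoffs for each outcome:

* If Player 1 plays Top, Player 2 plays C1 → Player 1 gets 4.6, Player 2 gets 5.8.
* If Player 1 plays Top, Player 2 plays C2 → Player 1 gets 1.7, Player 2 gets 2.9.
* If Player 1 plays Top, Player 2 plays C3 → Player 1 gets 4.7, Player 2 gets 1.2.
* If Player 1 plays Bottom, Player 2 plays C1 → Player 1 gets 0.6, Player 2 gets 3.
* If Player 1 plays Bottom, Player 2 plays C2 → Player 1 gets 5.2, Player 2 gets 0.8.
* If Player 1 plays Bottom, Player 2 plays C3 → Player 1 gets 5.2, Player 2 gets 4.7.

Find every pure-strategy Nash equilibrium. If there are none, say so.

(Top, C1), (Bottom, C3)

For each strategy profile, look for a profitable unilateral deviation.
(Top, C1): Player 1 gets 4.6, best alternative 0.6; Player 2 gets 5.8, best alternative 2.9. No profitable deviation — NE.
(Top, C2): Player 1 can switch to Bottom (1.7 → 5.2). Not NE.
(Top, C3): Player 1 can switch to Bottom (4.7 → 5.2). Not NE.
(Bottom, C1): Player 1 can switch to Top (0.6 → 4.6). Not NE.
(Bottom, C2): Player 2 can switch to C1 (0.8 → 3). Not NE.
(Bottom, C3): Player 1 gets 5.2, best alternative 4.7; Player 2 gets 4.7, best alternative 3. No profitable deviation — NE.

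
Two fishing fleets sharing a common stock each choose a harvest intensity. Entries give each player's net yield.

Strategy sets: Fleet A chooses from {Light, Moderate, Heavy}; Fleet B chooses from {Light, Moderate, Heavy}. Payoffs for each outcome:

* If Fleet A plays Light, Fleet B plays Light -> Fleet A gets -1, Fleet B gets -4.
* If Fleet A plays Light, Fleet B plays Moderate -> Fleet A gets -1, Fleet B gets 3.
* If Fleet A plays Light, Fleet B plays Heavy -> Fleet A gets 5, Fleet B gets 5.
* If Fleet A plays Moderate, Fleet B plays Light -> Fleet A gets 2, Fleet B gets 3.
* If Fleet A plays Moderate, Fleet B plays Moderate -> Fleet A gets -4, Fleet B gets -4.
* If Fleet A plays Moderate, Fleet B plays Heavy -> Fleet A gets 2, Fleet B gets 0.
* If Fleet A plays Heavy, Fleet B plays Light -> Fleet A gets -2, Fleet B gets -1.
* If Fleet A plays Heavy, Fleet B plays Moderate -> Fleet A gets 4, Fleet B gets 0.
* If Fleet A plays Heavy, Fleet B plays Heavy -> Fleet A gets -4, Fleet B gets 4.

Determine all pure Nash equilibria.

(Light, Light): Fleet A can switch to Moderate (-1 → 2). Not NE.
(Light, Moderate): Fleet A can switch to Heavy (-1 → 4). Not NE.
(Light, Heavy): Fleet A gets 5, best alternative 2; Fleet B gets 5, best alternative 3. No profitable deviation — NE.
(Moderate, Light): Fleet A gets 2, best alternative -1; Fleet B gets 3, best alternative 0. No profitable deviation — NE.
(Moderate, Moderate): Fleet A can switch to Light (-4 → -1). Not NE.
(Moderate, Heavy): Fleet A can switch to Light (2 → 5). Not NE.
(Heavy, Light): Fleet A can switch to Light (-2 → -1). Not NE.
(Heavy, Moderate): Fleet B can switch to Heavy (0 → 4). Not NE.
(Heavy, Heavy): Fleet A can switch to Light (-4 → 5). Not NE.

(Light, Heavy); (Moderate, Light)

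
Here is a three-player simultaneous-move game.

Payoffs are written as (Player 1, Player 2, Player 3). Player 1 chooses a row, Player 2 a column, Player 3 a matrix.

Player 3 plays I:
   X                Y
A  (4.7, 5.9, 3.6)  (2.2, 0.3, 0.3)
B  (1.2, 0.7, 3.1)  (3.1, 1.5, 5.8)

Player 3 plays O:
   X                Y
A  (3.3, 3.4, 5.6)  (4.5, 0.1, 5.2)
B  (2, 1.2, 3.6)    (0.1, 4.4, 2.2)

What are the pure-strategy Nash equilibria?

Player 1 against (X, I): payoffs 4.7, 1.2 → best response A.
Player 1 against (X, O): payoffs 3.3, 2 → best response A.
Player 1 against (Y, I): payoffs 2.2, 3.1 → best response B.
Player 1 against (Y, O): payoffs 4.5, 0.1 → best response A.
Player 2 against (A, I): payoffs 5.9, 0.3 → best response X.
Player 2 against (A, O): payoffs 3.4, 0.1 → best response X.
Player 2 against (B, I): payoffs 0.7, 1.5 → best response Y.
Player 2 against (B, O): payoffs 1.2, 4.4 → best response Y.
Player 3 against (A, X): payoffs 3.6, 5.6 → best response O.
Player 3 against (A, Y): payoffs 0.3, 5.2 → best response O.
Player 3 against (B, X): payoffs 3.1, 3.6 → best response O.
Player 3 against (B, Y): payoffs 5.8, 2.2 → best response I.
Mutual best responses: (A, X, O); (B, Y, I).

Pure-strategy Nash equilibria: (A, X, O); (B, Y, I)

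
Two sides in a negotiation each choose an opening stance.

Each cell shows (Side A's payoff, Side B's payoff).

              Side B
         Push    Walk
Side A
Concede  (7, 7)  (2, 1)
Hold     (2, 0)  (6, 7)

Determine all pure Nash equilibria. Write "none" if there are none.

(Concede, Push); (Hold, Walk)

Mark each player's best response to every combination of opponents' strategies; a profile where every player is best-responding is a pure Nash equilibrium.
Side A against Push: payoffs 7, 2 → best response Concede.
Side A against Walk: payoffs 2, 6 → best response Hold.
Side B against Concede: payoffs 7, 1 → best response Push.
Side B against Hold: payoffs 0, 7 → best response Walk.
Mutual best responses: (Concede, Push); (Hold, Walk).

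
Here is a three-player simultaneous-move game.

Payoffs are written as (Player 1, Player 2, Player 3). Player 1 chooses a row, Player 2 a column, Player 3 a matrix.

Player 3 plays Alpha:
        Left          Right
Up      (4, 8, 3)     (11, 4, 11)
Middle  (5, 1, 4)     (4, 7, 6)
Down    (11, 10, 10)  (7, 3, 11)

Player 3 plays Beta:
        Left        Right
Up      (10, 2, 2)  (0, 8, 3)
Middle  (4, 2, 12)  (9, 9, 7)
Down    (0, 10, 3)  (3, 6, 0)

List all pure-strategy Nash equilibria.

The pure Nash equilibria are (Middle, Right, Beta); (Down, Left, Alpha).

(Up, Left, Alpha): Player 1 can switch to Middle (4 → 5). Not NE.
(Up, Left, Beta): Player 2 can switch to Right (2 → 8). Not NE.
(Up, Right, Alpha): Player 2 can switch to Left (4 → 8). Not NE.
(Up, Right, Beta): Player 1 can switch to Middle (0 → 9). Not NE.
(Middle, Left, Alpha): Player 1 can switch to Down (5 → 11). Not NE.
(Middle, Left, Beta): Player 1 can switch to Up (4 → 10). Not NE.
(Middle, Right, Alpha): Player 1 can switch to Up (4 → 11). Not NE.
(Middle, Right, Beta): Player 1 gets 9, best alternative 3; Player 2 gets 9, best alternative 2; Player 3 gets 7, best alternative 6. No profitable deviation — NE.
(Down, Left, Alpha): Player 1 gets 11, best alternative 5; Player 2 gets 10, best alternative 3; Player 3 gets 10, best alternative 3. No profitable deviation — NE.
(Down, Left, Beta): Player 1 can switch to Up (0 → 10). Not NE.
(Down, Right, Alpha): Player 1 can switch to Up (7 → 11). Not NE.
(Down, Right, Beta): Player 1 can switch to Middle (3 → 9). Not NE.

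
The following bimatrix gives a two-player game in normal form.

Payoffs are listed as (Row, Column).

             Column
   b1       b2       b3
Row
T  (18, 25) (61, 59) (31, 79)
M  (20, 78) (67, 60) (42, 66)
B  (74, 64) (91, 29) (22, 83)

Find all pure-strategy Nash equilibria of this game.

This game has no pure Nash equilibrium.

Row against b1: payoffs 18, 20, 74 → best response B.
Row against b2: payoffs 61, 67, 91 → best response B.
Row against b3: payoffs 31, 42, 22 → best response M.
Column against T: payoffs 25, 59, 79 → best response b3.
Column against M: payoffs 78, 60, 66 → best response b1.
Column against B: payoffs 64, 29, 83 → best response b3.
No profile is a mutual best response for all players.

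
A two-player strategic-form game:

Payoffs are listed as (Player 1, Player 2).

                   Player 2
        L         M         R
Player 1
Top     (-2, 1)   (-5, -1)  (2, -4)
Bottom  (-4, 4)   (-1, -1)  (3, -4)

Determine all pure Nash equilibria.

The unique pure-strategy Nash equilibrium is (Top, L).

(Top, L): Player 1 gets -2, best alternative -4; Player 2 gets 1, best alternative -1. No profitable deviation — NE.
(Top, M): Player 1 can switch to Bottom (-5 → -1). Not NE.
(Top, R): Player 1 can switch to Bottom (2 → 3). Not NE.
(Bottom, L): Player 1 can switch to Top (-4 → -2). Not NE.
(Bottom, M): Player 2 can switch to L (-1 → 4). Not NE.
(Bottom, R): Player 2 can switch to L (-4 → 4). Not NE.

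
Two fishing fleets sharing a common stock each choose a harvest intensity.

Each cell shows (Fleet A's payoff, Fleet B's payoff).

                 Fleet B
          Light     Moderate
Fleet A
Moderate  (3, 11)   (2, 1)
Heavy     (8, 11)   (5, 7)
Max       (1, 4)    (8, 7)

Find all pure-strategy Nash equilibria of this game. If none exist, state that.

The pure Nash equilibria are (Heavy, Light), (Max, Moderate).

Fleet A against Light: payoffs 3, 8, 1 → best response Heavy.
Fleet A against Moderate: payoffs 2, 5, 8 → best response Max.
Fleet B against Moderate: payoffs 11, 1 → best response Light.
Fleet B against Heavy: payoffs 11, 7 → best response Light.
Fleet B against Max: payoffs 4, 7 → best response Moderate.
Mutual best responses: (Heavy, Light); (Max, Moderate).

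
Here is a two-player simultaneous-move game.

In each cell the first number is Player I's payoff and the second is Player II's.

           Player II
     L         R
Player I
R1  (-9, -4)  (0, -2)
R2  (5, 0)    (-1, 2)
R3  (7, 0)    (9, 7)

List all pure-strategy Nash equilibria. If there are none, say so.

Player I against L: payoffs -9, 5, 7 → best response R3.
Player I against R: payoffs 0, -1, 9 → best response R3.
Player II against R1: payoffs -4, -2 → best response R.
Player II against R2: payoffs 0, 2 → best response R.
Player II against R3: payoffs 0, 7 → best response R.
Mutual best responses: (R3, R).

The unique pure-strategy Nash equilibrium is (R3, R).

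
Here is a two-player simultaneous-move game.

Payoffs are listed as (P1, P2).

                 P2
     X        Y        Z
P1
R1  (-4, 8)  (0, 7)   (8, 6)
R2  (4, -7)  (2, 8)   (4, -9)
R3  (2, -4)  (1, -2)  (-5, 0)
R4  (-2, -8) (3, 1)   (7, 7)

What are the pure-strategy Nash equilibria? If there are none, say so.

P1 against X: payoffs -4, 4, 2, -2 → best response R2.
P1 against Y: payoffs 0, 2, 1, 3 → best response R4.
P1 against Z: payoffs 8, 4, -5, 7 → best response R1.
P2 against R1: payoffs 8, 7, 6 → best response X.
P2 against R2: payoffs -7, 8, -9 → best response Y.
P2 against R3: payoffs -4, -2, 0 → best response Z.
P2 against R4: payoffs -8, 1, 7 → best response Z.
No profile is a mutual best response for all players.

none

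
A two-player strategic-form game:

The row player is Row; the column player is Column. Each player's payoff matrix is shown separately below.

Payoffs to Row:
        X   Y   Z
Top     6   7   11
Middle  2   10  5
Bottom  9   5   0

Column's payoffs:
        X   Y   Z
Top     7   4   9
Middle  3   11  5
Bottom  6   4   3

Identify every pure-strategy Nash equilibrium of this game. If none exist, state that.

Row against X: payoffs 6, 2, 9 → best response Bottom.
Row against Y: payoffs 7, 10, 5 → best response Middle.
Row against Z: payoffs 11, 5, 0 → best response Top.
Column against Top: payoffs 7, 4, 9 → best response Z.
Column against Middle: payoffs 3, 11, 5 → best response Y.
Column against Bottom: payoffs 6, 4, 3 → best response X.
Mutual best responses: (Top, Z); (Middle, Y); (Bottom, X).

The pure Nash equilibria are (Top, Z) and (Middle, Y) and (Bottom, X).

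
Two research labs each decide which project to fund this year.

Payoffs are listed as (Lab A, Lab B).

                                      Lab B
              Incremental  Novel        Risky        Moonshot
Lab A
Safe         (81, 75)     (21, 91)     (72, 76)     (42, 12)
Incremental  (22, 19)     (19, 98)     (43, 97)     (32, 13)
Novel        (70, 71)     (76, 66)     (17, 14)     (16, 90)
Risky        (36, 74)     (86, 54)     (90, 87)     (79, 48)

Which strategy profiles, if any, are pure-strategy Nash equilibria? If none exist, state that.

Pure NE: (Risky, Risky)

For each strategy profile, look for a profitable unilateral deviation.
(Safe, Incremental): Lab B can switch to Novel (75 → 91). Not NE.
(Safe, Novel): Lab A can switch to Novel (21 → 76). Not NE.
(Safe, Risky): Lab A can switch to Risky (72 → 90). Not NE.
(Safe, Moonshot): Lab A can switch to Risky (42 → 79). Not NE.
(Incremental, Incremental): Lab A can switch to Safe (22 → 81). Not NE.
(Incremental, Novel): Lab A can switch to Safe (19 → 21). Not NE.
(Incremental, Risky): Lab A can switch to Safe (43 → 72). Not NE.
(Incremental, Moonshot): Lab A can switch to Safe (32 → 42). Not NE.
(Risky, Risky): Lab A gets 90, best alternative 72; Lab B gets 87, best alternative 74. No profitable deviation — NE.
(The remaining 7 profiles each have a profitable deviation by the same check.)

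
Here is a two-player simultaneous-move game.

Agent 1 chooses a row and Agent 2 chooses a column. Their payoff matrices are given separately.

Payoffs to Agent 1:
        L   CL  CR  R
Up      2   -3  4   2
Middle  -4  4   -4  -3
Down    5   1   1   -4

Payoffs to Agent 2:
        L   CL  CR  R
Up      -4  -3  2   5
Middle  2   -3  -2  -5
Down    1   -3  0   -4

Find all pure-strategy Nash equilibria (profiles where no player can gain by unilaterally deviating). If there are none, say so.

(Up, R) and (Down, L)

Agent 1 against L: payoffs 2, -4, 5 → best response Down.
Agent 1 against CL: payoffs -3, 4, 1 → best response Middle.
Agent 1 against CR: payoffs 4, -4, 1 → best response Up.
Agent 1 against R: payoffs 2, -3, -4 → best response Up.
Agent 2 against Up: payoffs -4, -3, 2, 5 → best response R.
Agent 2 against Middle: payoffs 2, -3, -2, -5 → best response L.
Agent 2 against Down: payoffs 1, -3, 0, -4 → best response L.
Mutual best responses: (Up, R); (Down, L).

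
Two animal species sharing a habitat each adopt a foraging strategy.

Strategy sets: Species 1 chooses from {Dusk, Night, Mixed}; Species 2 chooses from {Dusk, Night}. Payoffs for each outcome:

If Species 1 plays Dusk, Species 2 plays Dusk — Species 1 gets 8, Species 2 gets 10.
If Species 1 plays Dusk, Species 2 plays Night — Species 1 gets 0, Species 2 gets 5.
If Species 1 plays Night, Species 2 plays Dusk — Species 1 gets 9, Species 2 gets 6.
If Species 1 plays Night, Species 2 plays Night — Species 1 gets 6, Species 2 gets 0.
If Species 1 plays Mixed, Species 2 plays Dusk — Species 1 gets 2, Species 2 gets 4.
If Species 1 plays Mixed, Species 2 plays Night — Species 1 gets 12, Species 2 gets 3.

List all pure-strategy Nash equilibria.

Pure NE: (Night, Dusk)

Species 1 against Dusk: payoffs 8, 9, 2 → best response Night.
Species 1 against Night: payoffs 0, 6, 12 → best response Mixed.
Species 2 against Dusk: payoffs 10, 5 → best response Dusk.
Species 2 against Night: payoffs 6, 0 → best response Dusk.
Species 2 against Mixed: payoffs 4, 3 → best response Dusk.
Mutual best responses: (Night, Dusk).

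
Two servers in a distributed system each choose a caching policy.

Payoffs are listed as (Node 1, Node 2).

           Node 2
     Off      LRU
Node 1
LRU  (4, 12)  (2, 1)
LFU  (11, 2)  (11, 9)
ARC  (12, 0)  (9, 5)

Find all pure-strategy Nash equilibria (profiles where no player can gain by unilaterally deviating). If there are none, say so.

Node 1 against Off: payoffs 4, 11, 12 → best response ARC.
Node 1 against LRU: payoffs 2, 11, 9 → best response LFU.
Node 2 against LRU: payoffs 12, 1 → best response Off.
Node 2 against LFU: payoffs 2, 9 → best response LRU.
Node 2 against ARC: payoffs 0, 5 → best response LRU.
Mutual best responses: (LFU, LRU).

Pure NE: (LFU, LRU)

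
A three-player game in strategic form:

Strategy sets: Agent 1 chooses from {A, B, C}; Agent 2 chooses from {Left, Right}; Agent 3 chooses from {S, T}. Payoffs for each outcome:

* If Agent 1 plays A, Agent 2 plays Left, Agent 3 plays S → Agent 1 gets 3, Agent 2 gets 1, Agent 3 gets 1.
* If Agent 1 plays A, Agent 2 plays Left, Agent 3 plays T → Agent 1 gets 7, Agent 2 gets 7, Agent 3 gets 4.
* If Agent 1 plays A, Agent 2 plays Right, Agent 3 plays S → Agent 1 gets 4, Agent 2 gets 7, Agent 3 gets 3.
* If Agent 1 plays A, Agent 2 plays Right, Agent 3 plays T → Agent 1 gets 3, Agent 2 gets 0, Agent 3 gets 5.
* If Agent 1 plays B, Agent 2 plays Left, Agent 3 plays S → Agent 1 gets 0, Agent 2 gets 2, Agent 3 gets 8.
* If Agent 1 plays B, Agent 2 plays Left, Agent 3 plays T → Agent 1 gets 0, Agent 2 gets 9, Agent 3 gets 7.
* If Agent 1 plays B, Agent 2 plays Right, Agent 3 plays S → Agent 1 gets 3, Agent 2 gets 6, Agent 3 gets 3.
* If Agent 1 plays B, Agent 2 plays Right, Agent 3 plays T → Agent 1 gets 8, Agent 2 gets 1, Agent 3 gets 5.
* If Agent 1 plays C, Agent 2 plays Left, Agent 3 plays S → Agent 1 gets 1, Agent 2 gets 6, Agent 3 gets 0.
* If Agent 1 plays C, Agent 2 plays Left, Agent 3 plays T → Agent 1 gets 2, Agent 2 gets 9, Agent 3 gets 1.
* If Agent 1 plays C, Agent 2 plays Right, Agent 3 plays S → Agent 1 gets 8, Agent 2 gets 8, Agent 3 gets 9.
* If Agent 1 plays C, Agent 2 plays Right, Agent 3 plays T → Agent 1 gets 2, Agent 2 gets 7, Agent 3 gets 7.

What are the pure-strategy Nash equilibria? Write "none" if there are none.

Check each profile: it is a Nash equilibrium iff no player can strictly gain by switching unilaterally.
(A, Left, S): Agent 2 can switch to Right (1 → 7). Not NE.
(A, Left, T): Agent 1 gets 7, best alternative 2; Agent 2 gets 7, best alternative 0; Agent 3 gets 4, best alternative 1. No profitable deviation — NE.
(A, Right, S): Agent 1 can switch to C (4 → 8). Not NE.
(A, Right, T): Agent 1 can switch to B (3 → 8). Not NE.
(B, Left, S): Agent 1 can switch to A (0 → 3). Not NE.
(B, Left, T): Agent 1 can switch to A (0 → 7). Not NE.
(B, Right, S): Agent 1 can switch to A (3 → 4). Not NE.
(B, Right, T): Agent 2 can switch to Left (1 → 9). Not NE.
(C, Left, S): Agent 1 can switch to A (1 → 3). Not NE.
(C, Left, T): Agent 1 can switch to A (2 → 7). Not NE.
(C, Right, S): Agent 1 gets 8, best alternative 4; Agent 2 gets 8, best alternative 6; Agent 3 gets 9, best alternative 7. No profitable deviation — NE.
(C, Right, T): Agent 1 can switch to A (2 → 3). Not NE.

(A, Left, T); (C, Right, S)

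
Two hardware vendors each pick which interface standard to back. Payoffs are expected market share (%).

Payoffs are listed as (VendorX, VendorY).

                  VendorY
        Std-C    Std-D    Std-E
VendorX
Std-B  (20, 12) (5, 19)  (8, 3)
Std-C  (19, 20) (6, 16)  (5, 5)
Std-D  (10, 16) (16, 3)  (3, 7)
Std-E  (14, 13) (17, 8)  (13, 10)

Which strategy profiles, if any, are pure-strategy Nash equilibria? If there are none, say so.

(Std-B, Std-C): VendorY can switch to Std-D (12 → 19). Not NE.
(Std-B, Std-D): VendorX can switch to Std-C (5 → 6). Not NE.
(Std-B, Std-E): VendorX can switch to Std-E (8 → 13). Not NE.
(Std-C, Std-C): VendorX can switch to Std-B (19 → 20). Not NE.
(Std-C, Std-D): VendorX can switch to Std-D (6 → 16). Not NE.
(Std-C, Std-E): VendorX can switch to Std-B (5 → 8). Not NE.
(The remaining 6 profiles each have a profitable deviation by the same check.)

No pure-strategy Nash equilibrium.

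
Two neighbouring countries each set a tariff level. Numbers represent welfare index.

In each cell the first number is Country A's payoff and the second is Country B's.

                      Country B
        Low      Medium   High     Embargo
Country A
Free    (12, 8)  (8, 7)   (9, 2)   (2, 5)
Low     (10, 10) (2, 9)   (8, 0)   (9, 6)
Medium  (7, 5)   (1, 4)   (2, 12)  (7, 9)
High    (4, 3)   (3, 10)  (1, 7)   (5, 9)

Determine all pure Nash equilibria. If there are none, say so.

Pure NE: (Free, Low)

For each strategy profile, look for a profitable unilateral deviation.
(Free, Low): Country A gets 12, best alternative 10; Country B gets 8, best alternative 7. No profitable deviation — NE.
(Free, Medium): Country B can switch to Low (7 → 8). Not NE.
(Free, High): Country B can switch to Low (2 → 8). Not NE.
(Free, Embargo): Country A can switch to Low (2 → 9). Not NE.
(Low, Low): Country A can switch to Free (10 → 12). Not NE.
(Low, Medium): Country A can switch to Free (2 → 8). Not NE.
(Low, High): Country A can switch to Free (8 → 9). Not NE.
(The remaining 9 profiles each have a profitable deviation by the same check.)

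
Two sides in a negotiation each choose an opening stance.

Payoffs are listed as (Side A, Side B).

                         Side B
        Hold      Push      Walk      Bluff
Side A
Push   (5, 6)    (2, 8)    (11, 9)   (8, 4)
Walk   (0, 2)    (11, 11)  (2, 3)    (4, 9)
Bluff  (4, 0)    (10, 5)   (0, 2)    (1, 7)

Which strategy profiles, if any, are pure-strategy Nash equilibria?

Mark each player's best response to every combination of opponents' strategies; a profile where every player is best-responding is a pure Nash equilibrium.
Side A against Hold: payoffs 5, 0, 4 → best response Push.
Side A against Push: payoffs 2, 11, 10 → best response Walk.
Side A against Walk: payoffs 11, 2, 0 → best response Push.
Side A against Bluff: payoffs 8, 4, 1 → best response Push.
Side B against Push: payoffs 6, 8, 9, 4 → best response Walk.
Side B against Walk: payoffs 2, 11, 3, 9 → best response Push.
Side B against Bluff: payoffs 0, 5, 2, 7 → best response Bluff.
Mutual best responses: (Push, Walk); (Walk, Push).

(Push, Walk), (Walk, Push)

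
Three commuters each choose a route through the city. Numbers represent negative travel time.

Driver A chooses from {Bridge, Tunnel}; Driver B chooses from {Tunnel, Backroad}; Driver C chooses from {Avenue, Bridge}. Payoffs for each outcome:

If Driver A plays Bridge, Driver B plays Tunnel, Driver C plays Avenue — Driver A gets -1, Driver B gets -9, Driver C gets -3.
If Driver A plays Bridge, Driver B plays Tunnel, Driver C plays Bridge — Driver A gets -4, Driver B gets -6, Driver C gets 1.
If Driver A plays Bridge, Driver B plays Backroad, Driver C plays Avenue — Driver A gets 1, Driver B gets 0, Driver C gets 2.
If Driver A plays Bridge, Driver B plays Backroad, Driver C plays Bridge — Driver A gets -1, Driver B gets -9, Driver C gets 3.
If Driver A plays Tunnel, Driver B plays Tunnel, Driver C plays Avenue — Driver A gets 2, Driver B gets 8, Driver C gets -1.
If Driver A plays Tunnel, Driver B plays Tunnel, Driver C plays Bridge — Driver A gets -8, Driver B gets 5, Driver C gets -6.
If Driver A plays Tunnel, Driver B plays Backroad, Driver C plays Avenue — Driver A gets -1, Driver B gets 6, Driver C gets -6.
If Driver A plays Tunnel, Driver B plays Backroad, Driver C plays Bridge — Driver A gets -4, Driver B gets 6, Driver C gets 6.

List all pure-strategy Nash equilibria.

The pure Nash equilibria are (Bridge, Tunnel, Bridge), (Tunnel, Tunnel, Avenue).

Driver A against (Tunnel, Avenue): payoffs -1, 2 → best response Tunnel.
Driver A against (Tunnel, Bridge): payoffs -4, -8 → best response Bridge.
Driver A against (Backroad, Avenue): payoffs 1, -1 → best response Bridge.
Driver A against (Backroad, Bridge): payoffs -1, -4 → best response Bridge.
Driver B against (Bridge, Avenue): payoffs -9, 0 → best response Backroad.
Driver B against (Bridge, Bridge): payoffs -6, -9 → best response Tunnel.
Driver B against (Tunnel, Avenue): payoffs 8, 6 → best response Tunnel.
Driver B against (Tunnel, Bridge): payoffs 5, 6 → best response Backroad.
Driver C against (Bridge, Tunnel): payoffs -3, 1 → best response Bridge.
Driver C against (Bridge, Backroad): payoffs 2, 3 → best response Bridge.
Driver C against (Tunnel, Tunnel): payoffs -1, -6 → best response Avenue.
Driver C against (Tunnel, Backroad): payoffs -6, 6 → best response Bridge.
Mutual best responses: (Bridge, Tunnel, Bridge); (Tunnel, Tunnel, Avenue).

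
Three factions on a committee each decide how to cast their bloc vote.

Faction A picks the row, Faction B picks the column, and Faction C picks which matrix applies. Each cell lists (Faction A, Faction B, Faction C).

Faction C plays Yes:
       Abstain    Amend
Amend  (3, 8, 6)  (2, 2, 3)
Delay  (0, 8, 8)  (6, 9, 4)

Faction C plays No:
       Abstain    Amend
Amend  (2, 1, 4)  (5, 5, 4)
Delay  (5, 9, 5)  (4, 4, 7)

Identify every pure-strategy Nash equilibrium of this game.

(Amend, Abstain, Yes): Faction A gets 3, best alternative 0; Faction B gets 8, best alternative 2; Faction C gets 6, best alternative 4. No profitable deviation — NE.
(Amend, Abstain, No): Faction A can switch to Delay (2 → 5). Not NE.
(Amend, Amend, Yes): Faction A can switch to Delay (2 → 6). Not NE.
(Amend, Amend, No): Faction A gets 5, best alternative 4; Faction B gets 5, best alternative 1; Faction C gets 4, best alternative 3. No profitable deviation — NE.
(Delay, Abstain, Yes): Faction A can switch to Amend (0 → 3). Not NE.
(Delay, Abstain, No): Faction C can switch to Yes (5 → 8). Not NE.
(Delay, Amend, Yes): Faction C can switch to No (4 → 7). Not NE.
(Delay, Amend, No): Faction A can switch to Amend (4 → 5). Not NE.

The pure Nash equilibria are (Amend, Abstain, Yes); (Amend, Amend, No).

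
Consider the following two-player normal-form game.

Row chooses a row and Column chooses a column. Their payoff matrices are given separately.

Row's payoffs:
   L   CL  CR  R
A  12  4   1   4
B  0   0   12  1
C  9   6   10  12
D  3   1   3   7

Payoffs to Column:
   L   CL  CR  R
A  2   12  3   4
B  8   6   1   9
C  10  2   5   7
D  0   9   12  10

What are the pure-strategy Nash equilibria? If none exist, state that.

none

(A, L): Column can switch to CL (2 → 12). Not NE.
(A, CL): Row can switch to C (4 → 6). Not NE.
(A, CR): Row can switch to B (1 → 12). Not NE.
(A, R): Row can switch to C (4 → 12). Not NE.
(B, L): Row can switch to A (0 → 12). Not NE.
(B, CL): Row can switch to A (0 → 4). Not NE.
(B, CR): Column can switch to L (1 → 8). Not NE.
(B, R): Row can switch to A (1 → 4). Not NE.
(C, L): Row can switch to A (9 → 12). Not NE.
(C, CL): Column can switch to L (2 → 10). Not NE.
(The remaining 6 profiles each have a profitable deviation by the same check.)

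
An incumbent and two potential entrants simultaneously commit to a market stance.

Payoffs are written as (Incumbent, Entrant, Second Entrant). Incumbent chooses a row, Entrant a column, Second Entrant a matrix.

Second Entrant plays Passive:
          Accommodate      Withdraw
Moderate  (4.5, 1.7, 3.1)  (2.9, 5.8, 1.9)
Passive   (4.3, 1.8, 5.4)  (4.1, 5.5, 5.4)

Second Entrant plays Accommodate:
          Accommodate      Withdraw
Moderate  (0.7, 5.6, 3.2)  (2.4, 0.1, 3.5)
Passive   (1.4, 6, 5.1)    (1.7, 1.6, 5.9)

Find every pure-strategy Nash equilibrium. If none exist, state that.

There is no pure-strategy Nash equilibrium.

(Moderate, Accommodate, Passive): Entrant can switch to Withdraw (1.7 → 5.8). Not NE.
(Moderate, Accommodate, Accommodate): Incumbent can switch to Passive (0.7 → 1.4). Not NE.
(Moderate, Withdraw, Passive): Incumbent can switch to Passive (2.9 → 4.1). Not NE.
(Moderate, Withdraw, Accommodate): Entrant can switch to Accommodate (0.1 → 5.6). Not NE.
(Passive, Accommodate, Passive): Incumbent can switch to Moderate (4.3 → 4.5). Not NE.
(Passive, Accommodate, Accommodate): Second Entrant can switch to Passive (5.1 → 5.4). Not NE.
(Passive, Withdraw, Passive): Second Entrant can switch to Accommodate (5.4 → 5.9). Not NE.
(Passive, Withdraw, Accommodate): Incumbent can switch to Moderate (1.7 → 2.4). Not NE.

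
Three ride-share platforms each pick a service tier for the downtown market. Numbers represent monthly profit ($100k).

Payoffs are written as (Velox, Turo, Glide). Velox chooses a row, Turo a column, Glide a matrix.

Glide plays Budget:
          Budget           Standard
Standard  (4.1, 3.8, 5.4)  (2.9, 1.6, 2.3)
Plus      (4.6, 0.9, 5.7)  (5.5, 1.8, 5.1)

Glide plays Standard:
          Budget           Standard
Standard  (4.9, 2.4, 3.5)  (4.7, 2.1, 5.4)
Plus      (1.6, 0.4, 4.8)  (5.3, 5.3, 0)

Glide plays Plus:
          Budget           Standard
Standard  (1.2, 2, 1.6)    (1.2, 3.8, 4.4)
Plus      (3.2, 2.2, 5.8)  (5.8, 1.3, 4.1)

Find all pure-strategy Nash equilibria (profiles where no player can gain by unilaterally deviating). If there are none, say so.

For each player, find the best response to each opponent profile; mutual best responses are the pure NE.
Velox against (Budget, Budget): payoffs 4.1, 4.6 → best response Plus.
Velox against (Budget, Standard): payoffs 4.9, 1.6 → best response Standard.
Velox against (Budget, Plus): payoffs 1.2, 3.2 → best response Plus.
Velox against (Standard, Budget): payoffs 2.9, 5.5 → best response Plus.
Velox against (Standard, Standard): payoffs 4.7, 5.3 → best response Plus.
Velox against (Standard, Plus): payoffs 1.2, 5.8 → best response Plus.
Turo against (Standard, Budget): payoffs 3.8, 1.6 → best response Budget.
Turo against (Standard, Standard): payoffs 2.4, 2.1 → best response Budget.
Turo against (Standard, Plus): payoffs 2, 3.8 → best response Standard.
Turo against (Plus, Budget): payoffs 0.9, 1.8 → best response Standard.
Turo against (Plus, Standard): payoffs 0.4, 5.3 → best response Standard.
Turo against (Plus, Plus): payoffs 2.2, 1.3 → best response Budget.
Glide against (Standard, Budget): payoffs 5.4, 3.5, 1.6 → best response Budget.
Glide against (Standard, Standard): payoffs 2.3, 5.4, 4.4 → best response Standard.
Glide against (Plus, Budget): payoffs 5.7, 4.8, 5.8 → best response Plus.
Glide against (Plus, Standard): payoffs 5.1, 0, 4.1 → best response Budget.
Mutual best responses: (Plus, Budget, Plus); (Plus, Standard, Budget).

The pure Nash equilibria are (Plus, Budget, Plus); (Plus, Standard, Budget).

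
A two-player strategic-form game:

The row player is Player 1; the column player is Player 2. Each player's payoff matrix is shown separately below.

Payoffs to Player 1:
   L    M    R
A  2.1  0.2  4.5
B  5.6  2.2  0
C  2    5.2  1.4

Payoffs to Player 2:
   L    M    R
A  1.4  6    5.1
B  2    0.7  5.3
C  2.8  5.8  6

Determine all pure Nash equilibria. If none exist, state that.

(A, L): Player 1 can switch to B (2.1 → 5.6). Not NE.
(A, M): Player 1 can switch to B (0.2 → 2.2). Not NE.
(A, R): Player 2 can switch to M (5.1 → 6). Not NE.
(B, L): Player 2 can switch to R (2 → 5.3). Not NE.
(B, M): Player 1 can switch to C (2.2 → 5.2). Not NE.
(B, R): Player 1 can switch to A (0 → 4.5). Not NE.
(C, L): Player 1 can switch to A (2 → 2.1). Not NE.
(C, M): Player 2 can switch to R (5.8 → 6). Not NE.
(C, R): Player 1 can switch to A (1.4 → 4.5). Not NE.

There is no pure-strategy Nash equilibrium.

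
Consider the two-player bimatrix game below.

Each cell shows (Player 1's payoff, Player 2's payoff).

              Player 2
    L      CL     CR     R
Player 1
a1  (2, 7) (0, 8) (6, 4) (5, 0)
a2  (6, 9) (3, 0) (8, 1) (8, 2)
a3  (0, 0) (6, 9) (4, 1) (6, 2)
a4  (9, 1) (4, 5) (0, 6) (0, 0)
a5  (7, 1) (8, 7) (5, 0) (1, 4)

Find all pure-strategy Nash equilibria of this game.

Pure NE: (a5, CL)

For each player, find the best response to each opponent profile; mutual best responses are the pure NE.
Player 1 against L: payoffs 2, 6, 0, 9, 7 → best response a4.
Player 1 against CL: payoffs 0, 3, 6, 4, 8 → best response a5.
Player 1 against CR: payoffs 6, 8, 4, 0, 5 → best response a2.
Player 1 against R: payoffs 5, 8, 6, 0, 1 → best response a2.
Player 2 against a1: payoffs 7, 8, 4, 0 → best response CL.
Player 2 against a2: payoffs 9, 0, 1, 2 → best response L.
Player 2 against a3: payoffs 0, 9, 1, 2 → best response CL.
Player 2 against a4: payoffs 1, 5, 6, 0 → best response CR.
Player 2 against a5: payoffs 1, 7, 0, 4 → best response CL.
Mutual best responses: (a5, CL).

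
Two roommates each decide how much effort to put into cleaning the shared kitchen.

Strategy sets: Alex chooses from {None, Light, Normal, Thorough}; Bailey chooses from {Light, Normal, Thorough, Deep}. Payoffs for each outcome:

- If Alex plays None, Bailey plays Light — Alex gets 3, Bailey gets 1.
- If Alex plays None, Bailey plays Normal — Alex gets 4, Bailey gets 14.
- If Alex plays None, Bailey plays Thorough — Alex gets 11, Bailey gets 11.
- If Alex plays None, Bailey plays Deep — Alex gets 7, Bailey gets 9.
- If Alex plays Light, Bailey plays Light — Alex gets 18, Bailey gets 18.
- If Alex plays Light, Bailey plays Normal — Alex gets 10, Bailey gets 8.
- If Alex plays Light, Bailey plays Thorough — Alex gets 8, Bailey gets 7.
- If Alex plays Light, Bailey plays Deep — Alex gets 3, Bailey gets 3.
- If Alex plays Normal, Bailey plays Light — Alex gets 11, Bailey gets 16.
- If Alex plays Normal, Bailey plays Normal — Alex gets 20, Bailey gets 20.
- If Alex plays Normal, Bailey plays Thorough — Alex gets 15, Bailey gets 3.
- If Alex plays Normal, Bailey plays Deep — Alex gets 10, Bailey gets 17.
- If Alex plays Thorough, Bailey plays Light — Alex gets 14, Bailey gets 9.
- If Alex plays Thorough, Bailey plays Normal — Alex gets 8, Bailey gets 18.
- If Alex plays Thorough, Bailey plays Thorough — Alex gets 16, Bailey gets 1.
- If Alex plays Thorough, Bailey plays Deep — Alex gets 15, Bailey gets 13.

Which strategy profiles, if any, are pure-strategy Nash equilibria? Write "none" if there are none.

(Light, Light) and (Normal, Normal)

Check each profile: it is a Nash equilibrium iff no player can strictly gain by switching unilaterally.
(None, Light): Alex can switch to Light (3 → 18). Not NE.
(None, Normal): Alex can switch to Light (4 → 10). Not NE.
(None, Thorough): Alex can switch to Normal (11 → 15). Not NE.
(None, Deep): Alex can switch to Normal (7 → 10). Not NE.
(Light, Light): Alex gets 18, best alternative 14; Bailey gets 18, best alternative 8. No profitable deviation — NE.
(Light, Normal): Alex can switch to Normal (10 → 20). Not NE.
(Light, Thorough): Alex can switch to None (8 → 11). Not NE.
(Normal, Normal): Alex gets 20, best alternative 10; Bailey gets 20, best alternative 17. No profitable deviation — NE.
(The remaining 8 profiles each have a profitable deviation by the same check.)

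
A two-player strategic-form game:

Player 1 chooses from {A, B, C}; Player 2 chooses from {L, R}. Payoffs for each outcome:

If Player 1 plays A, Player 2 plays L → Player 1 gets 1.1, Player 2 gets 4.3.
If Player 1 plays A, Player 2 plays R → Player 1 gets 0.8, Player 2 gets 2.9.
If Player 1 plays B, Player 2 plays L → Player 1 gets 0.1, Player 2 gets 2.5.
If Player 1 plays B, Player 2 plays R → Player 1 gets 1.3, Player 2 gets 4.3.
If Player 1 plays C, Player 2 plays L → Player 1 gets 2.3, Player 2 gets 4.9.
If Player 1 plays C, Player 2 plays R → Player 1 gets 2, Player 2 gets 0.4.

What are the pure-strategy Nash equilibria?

For each player, find the best response to each opponent profile; mutual best responses are the pure NE.
Player 1 against L: payoffs 1.1, 0.1, 2.3 → best response C.
Player 1 against R: payoffs 0.8, 1.3, 2 → best response C.
Player 2 against A: payoffs 4.3, 2.9 → best response L.
Player 2 against B: payoffs 2.5, 4.3 → best response R.
Player 2 against C: payoffs 4.9, 0.4 → best response L.
Mutual best responses: (C, L).

The unique pure-strategy Nash equilibrium is (C, L).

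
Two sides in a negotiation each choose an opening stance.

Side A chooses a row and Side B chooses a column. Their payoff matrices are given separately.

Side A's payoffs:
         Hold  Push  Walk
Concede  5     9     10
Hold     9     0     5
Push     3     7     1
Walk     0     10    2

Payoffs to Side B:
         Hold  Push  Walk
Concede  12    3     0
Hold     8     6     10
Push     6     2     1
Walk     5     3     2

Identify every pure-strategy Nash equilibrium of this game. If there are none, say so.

Side A against Hold: payoffs 5, 9, 3, 0 → best response Hold.
Side A against Push: payoffs 9, 0, 7, 10 → best response Walk.
Side A against Walk: payoffs 10, 5, 1, 2 → best response Concede.
Side B against Concede: payoffs 12, 3, 0 → best response Hold.
Side B against Hold: payoffs 8, 6, 10 → best response Walk.
Side B against Push: payoffs 6, 2, 1 → best response Hold.
Side B against Walk: payoffs 5, 3, 2 → best response Hold.
No profile is a mutual best response for all players.

There is no pure-strategy Nash equilibrium.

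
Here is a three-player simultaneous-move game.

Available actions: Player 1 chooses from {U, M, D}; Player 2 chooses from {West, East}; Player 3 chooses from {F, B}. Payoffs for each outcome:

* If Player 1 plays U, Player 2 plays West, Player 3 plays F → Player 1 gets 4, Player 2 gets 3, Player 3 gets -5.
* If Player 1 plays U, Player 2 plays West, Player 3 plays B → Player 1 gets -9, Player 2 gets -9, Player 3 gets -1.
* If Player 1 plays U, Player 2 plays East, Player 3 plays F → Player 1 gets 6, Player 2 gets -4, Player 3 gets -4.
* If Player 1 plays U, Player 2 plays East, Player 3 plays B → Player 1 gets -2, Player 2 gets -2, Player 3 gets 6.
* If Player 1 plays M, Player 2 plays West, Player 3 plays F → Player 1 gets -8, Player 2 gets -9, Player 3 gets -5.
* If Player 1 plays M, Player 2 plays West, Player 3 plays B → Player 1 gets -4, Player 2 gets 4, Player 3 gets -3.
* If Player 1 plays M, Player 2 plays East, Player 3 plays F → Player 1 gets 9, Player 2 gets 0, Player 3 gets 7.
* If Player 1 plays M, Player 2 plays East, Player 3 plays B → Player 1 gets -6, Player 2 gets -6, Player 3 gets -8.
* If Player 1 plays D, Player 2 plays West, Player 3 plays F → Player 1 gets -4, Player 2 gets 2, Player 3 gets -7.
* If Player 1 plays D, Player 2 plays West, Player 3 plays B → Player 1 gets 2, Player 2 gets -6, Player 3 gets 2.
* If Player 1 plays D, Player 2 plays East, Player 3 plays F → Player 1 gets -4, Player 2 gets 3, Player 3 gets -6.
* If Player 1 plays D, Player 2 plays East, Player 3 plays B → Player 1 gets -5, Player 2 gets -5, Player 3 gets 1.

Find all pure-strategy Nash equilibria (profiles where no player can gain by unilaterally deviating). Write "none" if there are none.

Player 1 against (West, F): payoffs 4, -8, -4 → best response U.
Player 1 against (West, B): payoffs -9, -4, 2 → best response D.
Player 1 against (East, F): payoffs 6, 9, -4 → best response M.
Player 1 against (East, B): payoffs -2, -6, -5 → best response U.
Player 2 against (U, F): payoffs 3, -4 → best response West.
Player 2 against (U, B): payoffs -9, -2 → best response East.
Player 2 against (M, F): payoffs -9, 0 → best response East.
Player 2 against (M, B): payoffs 4, -6 → best response West.
Player 2 against (D, F): payoffs 2, 3 → best response East.
Player 2 against (D, B): payoffs -6, -5 → best response East.
Player 3 against (U, West): payoffs -5, -1 → best response B.
Player 3 against (U, East): payoffs -4, 6 → best response B.
Player 3 against (M, West): payoffs -5, -3 → best response B.
Player 3 against (M, East): payoffs 7, -8 → best response F.
Player 3 against (D, West): payoffs -7, 2 → best response B.
Player 3 against (D, East): payoffs -6, 1 → best response B.
Mutual best responses: (U, East, B); (M, East, F).

(U, East, B), (M, East, F)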